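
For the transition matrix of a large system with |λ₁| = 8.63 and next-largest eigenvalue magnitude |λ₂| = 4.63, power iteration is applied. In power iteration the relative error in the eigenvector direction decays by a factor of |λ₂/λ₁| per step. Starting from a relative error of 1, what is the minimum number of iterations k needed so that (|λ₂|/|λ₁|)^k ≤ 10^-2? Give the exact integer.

|λ₂/λ₁| = 4.63/8.63 = 0.53650
Need k ≥ ln(10^-2) / ln(0.53650) = -4.6052 / -0.6227 ≈ 7.396
Smallest integer k satisfying the bound: 8

8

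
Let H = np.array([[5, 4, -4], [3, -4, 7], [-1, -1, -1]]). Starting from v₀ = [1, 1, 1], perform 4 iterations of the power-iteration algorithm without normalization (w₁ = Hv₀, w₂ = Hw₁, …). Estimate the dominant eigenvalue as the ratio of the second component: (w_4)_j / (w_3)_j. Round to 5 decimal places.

w1 = Hv₀ = (5·1 + 4·1 + (-4)·1; 3·1 + (-4)·1 + 7·1; (-1)·1 + (-1)·1 + (-1)·1) = (5, 6, -3)
w2 = Hw1 = (5·5 + 4·6 + (-4)·(-3); 3·5 + (-4)·6 + 7·(-3); (-1)·5 + (-1)·6 + (-1)·(-3)) = (61, -30, -8)
w3 = Hw2 = (217, 247, -23)
w4 = Hw3 = (2165, -498, -441)
Ratio at component: -498 / 247 = -2.01619

-2.01619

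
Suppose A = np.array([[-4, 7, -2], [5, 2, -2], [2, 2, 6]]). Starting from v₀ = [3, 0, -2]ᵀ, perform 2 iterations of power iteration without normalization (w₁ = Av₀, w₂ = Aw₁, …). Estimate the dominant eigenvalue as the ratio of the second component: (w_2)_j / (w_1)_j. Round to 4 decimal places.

w1 = Av₀ = (-8, 19, -6)
w2 = Aw1 = (177, 10, -14)
Ratio at component: 10 / 19 = 0.5263

λ ≈ 0.5263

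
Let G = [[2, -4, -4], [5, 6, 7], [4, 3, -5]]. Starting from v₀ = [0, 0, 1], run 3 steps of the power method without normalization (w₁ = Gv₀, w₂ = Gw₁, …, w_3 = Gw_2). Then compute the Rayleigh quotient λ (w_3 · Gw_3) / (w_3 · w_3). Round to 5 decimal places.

w1 = Gv₀ = (-4, 7, -5)
w2 = Gw1 = (-16, -13, 30)
w3 = Gw2 = (-100, 52, -253)
Gw3 = (604, -1959, 1021)
w3·Gw3 = (-100)·604 + 52·(-1959) + (-253)·1021 = -420581; w3·w3 = (-100)·(-100) + 52·52 + (-253)·(-253) = 76713
λ ≈ -420581/76713 = -5.48253

-5.48253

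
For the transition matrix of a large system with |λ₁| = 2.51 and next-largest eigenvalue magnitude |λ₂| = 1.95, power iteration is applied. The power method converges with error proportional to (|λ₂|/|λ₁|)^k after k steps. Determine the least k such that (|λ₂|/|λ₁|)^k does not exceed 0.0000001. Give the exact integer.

64

|λ₂/λ₁| = 1.95/2.51 = 0.77689
Need k ≥ ln(0.0000001) / ln(0.77689) = -16.1181 / -0.2525 ≈ 63.846
Smallest integer k satisfying the bound: 64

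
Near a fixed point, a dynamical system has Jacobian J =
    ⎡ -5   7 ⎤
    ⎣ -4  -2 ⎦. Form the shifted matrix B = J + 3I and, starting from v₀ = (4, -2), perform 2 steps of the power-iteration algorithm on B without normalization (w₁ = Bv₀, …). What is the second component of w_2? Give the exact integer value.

B = J + 3I has rows (-2, 7); (-4, 1)
w1 = Bv₀ = ((-2)·4 + 7·(-2); (-4)·4 + 1·(-2)) = (-22, -18)
w2 = Bw1 = ((-2)·(-22) + 7·(-18); (-4)·(-22) + 1·(-18)) = (-82, 70)
Requested component of w2: 70

70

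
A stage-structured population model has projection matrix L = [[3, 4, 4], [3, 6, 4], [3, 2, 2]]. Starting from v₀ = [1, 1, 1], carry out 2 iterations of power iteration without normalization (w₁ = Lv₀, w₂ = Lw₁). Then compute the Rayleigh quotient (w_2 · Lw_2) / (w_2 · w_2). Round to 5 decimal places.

w1 = Lv₀ = (11, 13, 7)
w2 = Lw1 = (113, 139, 73)
Lw2 = (1187, 1465, 763)
w2·Lw2 = 113·1187 + 139·1465 + 73·763 = 393465; w2·w2 = 113·113 + 139·139 + 73·73 = 37419
λ ≈ 393465/37419 = 10.51511

10.51511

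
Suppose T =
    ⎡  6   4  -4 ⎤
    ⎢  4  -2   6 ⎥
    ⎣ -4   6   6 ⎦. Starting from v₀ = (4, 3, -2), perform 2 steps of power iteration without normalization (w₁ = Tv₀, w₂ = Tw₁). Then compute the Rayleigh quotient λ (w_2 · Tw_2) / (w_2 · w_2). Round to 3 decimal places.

λ ≈ 8.441

w1 = Tv₀ = (6·4 + 4·3 + (-4)·(-2); 4·4 + (-2)·3 + 6·(-2); (-4)·4 + 6·3 + 6·(-2)) = (44, -2, -10)
w2 = Tw1 = (6·44 + 4·(-2) + (-4)·(-10); 4·44 + (-2)·(-2) + 6·(-10); (-4)·44 + 6·(-2) + 6·(-10)) = (296, 120, -248)
Tw2 = (3248, -544, -1952)
w2·Tw2 = 296·3248 + 120·(-544) + (-248)·(-1952) = 1380224; w2·w2 = 296·296 + 120·120 + (-248)·(-248) = 163520
λ ≈ 1380224/163520 = 8.441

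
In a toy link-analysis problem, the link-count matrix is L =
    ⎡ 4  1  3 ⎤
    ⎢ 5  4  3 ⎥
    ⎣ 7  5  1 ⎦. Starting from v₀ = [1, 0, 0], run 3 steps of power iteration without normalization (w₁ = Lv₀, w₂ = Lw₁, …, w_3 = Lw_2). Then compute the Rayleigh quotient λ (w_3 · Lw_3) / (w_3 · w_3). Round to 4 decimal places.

λ ≈ 10.2687

w1 = Lv₀ = (4·1 + 1·0 + 3·0; 5·1 + 4·0 + 3·0; 7·1 + 5·0 + 1·0) = (4, 5, 7)
w2 = Lw1 = (4·4 + 1·5 + 3·7; 5·4 + 4·5 + 3·7; 7·4 + 5·5 + 1·7) = (42, 61, 60)
w3 = Lw2 = (409, 634, 659)
Lw3 = (4247, 6558, 6692)
w3·Lw3 = 409·4247 + 634·6558 + 659·6692 = 10304823; w3·w3 = 409·409 + 634·634 + 659·659 = 1003518
λ ≈ 10304823/1003518 = 10.2687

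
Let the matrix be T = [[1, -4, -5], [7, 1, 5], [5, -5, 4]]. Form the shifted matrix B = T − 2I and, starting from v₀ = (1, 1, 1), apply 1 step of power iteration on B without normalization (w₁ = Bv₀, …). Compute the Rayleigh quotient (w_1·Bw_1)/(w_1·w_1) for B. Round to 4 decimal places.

B = T − 2I has rows (-1, -4, -5); (7, -1, 5); (5, -5, 2)
w1 = Bv₀ = ((-1)·1 + (-4)·1 + (-5)·1; 7·1 + (-1)·1 + 5·1; 5·1 + (-5)·1 + 2·1) = (-10, 11, 2)
Bw1 = (-44, -71, -101)
w1·Bw1 = -543; w1·w1 = 225; μ ≈ -543/225 = -2.4133

μ ≈ -2.4133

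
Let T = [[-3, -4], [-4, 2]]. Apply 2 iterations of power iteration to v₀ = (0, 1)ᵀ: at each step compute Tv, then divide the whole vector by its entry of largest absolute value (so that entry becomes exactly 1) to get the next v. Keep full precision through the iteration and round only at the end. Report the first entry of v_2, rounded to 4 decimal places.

0.2000

Tv0 = (-4.00000, 2.00000); divide by -4.00000 → v1 = (1.00000, -0.50000)
Tv1 = (-1.00000, -5.00000); divide by -5.00000 → v2 = (0.20000, 1.00000)
Requested entry of v2: 4/20 = 0.2000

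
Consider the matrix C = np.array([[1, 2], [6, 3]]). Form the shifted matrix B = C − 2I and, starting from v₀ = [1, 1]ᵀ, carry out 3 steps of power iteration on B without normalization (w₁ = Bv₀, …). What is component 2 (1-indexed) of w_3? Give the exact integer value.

91

B = C − 2I has rows (-1, 2); (6, 1)
w1 = Bv₀ = ((-1)·1 + 2·1; 6·1 + 1·1) = (1, 7)
w2 = Bw1 = ((-1)·1 + 2·7; 6·1 + 1·7) = (13, 13)
w3 = Bw2 = (13, 91)
Requested component of w3: 91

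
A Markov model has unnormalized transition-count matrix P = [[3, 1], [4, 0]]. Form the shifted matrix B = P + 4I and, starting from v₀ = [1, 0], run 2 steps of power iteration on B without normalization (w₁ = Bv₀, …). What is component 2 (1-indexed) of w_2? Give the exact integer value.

B = P + 4I has rows (7, 1); (4, 4)
w1 = Bv₀ = (7·1 + 1·0; 4·1 + 4·0) = (7, 4)
w2 = Bw1 = (7·7 + 1·4; 4·7 + 4·4) = (53, 44)
Requested component of w2: 44

44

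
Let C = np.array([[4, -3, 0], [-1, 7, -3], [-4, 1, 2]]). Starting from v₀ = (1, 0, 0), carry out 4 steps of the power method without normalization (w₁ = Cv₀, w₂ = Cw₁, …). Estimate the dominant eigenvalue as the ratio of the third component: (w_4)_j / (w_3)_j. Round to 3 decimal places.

w1 = Cv₀ = (4, -1, -4)
w2 = Cw1 = (19, 1, -25)
w3 = Cw2 = (73, 63, -125)
w4 = Cw3 = (103, 743, -479)
Ratio at component: -479 / -125 = 3.832

λ ≈ 3.832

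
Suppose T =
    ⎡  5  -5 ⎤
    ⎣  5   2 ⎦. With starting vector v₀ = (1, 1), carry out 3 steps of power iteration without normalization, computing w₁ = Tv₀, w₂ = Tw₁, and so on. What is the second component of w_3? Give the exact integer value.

-147

w1 = Tv₀ = (0, 7)
w2 = Tw1 = (-35, 14)
w3 = Tw2 = (-245, -147)
The requested component of w3 is -147.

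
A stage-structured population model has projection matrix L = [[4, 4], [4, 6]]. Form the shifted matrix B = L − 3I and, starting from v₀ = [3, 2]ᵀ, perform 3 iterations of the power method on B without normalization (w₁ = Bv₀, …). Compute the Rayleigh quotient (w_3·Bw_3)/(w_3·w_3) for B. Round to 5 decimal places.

6.12153

B = L − 3I has rows (1, 4); (4, 3)
w1 = Bv₀ = (1·3 + 4·2; 4·3 + 3·2) = (11, 18)
w2 = Bw1 = (1·11 + 4·18; 4·11 + 3·18) = (83, 98)
w3 = Bw2 = (475, 626)
Bw3 = (2979, 3778)
w3·Bw3 = 3780053; w3·w3 = 617501; μ ≈ 3780053/617501 = 6.12153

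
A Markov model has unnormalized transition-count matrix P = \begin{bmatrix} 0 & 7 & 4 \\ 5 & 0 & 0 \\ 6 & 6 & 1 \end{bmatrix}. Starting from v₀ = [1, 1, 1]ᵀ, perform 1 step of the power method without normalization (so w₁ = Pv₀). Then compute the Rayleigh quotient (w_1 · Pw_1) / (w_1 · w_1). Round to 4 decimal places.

w1 = Pv₀ = (11, 5, 13)
Pw1 = (87, 55, 109)
w1·Pw1 = 11·87 + 5·55 + 13·109 = 2649; w1·w1 = 11·11 + 5·5 + 13·13 = 315
λ ≈ 2649/315 = 8.4095

8.4095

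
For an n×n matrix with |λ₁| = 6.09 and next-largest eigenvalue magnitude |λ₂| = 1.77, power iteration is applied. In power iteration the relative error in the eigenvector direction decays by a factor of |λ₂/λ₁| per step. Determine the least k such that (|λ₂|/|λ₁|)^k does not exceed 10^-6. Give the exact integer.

|λ₂/λ₁| = 1.77/6.09 = 0.29064
Need k ≥ ln(10^-6) / ln(0.29064) = -13.8155 / -1.2357 ≈ 11.181
Smallest integer k satisfying the bound: 12

12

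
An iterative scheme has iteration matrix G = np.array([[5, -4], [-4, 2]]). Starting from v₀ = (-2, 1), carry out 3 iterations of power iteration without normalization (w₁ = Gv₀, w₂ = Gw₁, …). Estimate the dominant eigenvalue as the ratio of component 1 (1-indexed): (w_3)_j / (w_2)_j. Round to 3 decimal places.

λ ≈ 7.764

w1 = Gv₀ = (-14, 10)
w2 = Gw1 = (-110, 76)
w3 = Gw2 = (-854, 592)
Ratio at component: -854 / -110 = 7.764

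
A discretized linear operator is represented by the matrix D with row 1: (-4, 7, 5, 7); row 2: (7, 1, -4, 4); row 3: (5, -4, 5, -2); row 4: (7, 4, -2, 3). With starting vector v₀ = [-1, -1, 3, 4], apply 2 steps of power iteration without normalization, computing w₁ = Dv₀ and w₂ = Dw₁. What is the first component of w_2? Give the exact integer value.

-193

w1 = Dv₀ = ((-4)·(-1) + 7·(-1) + 5·3 + 7·4; 7·(-1) + 1·(-1) + (-4)·3 + 4·4; 5·(-1) + (-4)·(-1) + 5·3 + (-2)·4; 7·(-1) + 4·(-1) + (-2)·3 + 3·4) = (40, -4, 6, -5)
w2 = Dw1 = ((-4)·40 + 7·(-4) + 5·6 + 7·(-5); 7·40 + 1·(-4) + (-4)·6 + 4·(-5); 5·40 + (-4)·(-4) + 5·6 + (-2)·(-5); 7·40 + 4·(-4) + (-2)·6 + 3·(-5)) = (-193, 232, 256, 237)
The requested component of w2 is -193.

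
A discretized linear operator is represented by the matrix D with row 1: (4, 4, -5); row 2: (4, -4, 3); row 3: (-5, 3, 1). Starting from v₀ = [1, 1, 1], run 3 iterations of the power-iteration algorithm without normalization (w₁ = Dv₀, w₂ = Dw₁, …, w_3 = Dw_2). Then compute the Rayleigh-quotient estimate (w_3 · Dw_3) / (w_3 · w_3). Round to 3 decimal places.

5.236

w1 = Dv₀ = (4·1 + 4·1 + (-5)·1; 4·1 + (-4)·1 + 3·1; (-5)·1 + 3·1 + 1·1) = (3, 3, -1)
w2 = Dw1 = (4·3 + 4·3 + (-5)·(-1); 4·3 + (-4)·3 + 3·(-1); (-5)·3 + 3·3 + 1·(-1)) = (29, -3, -7)
w3 = Dw2 = (139, 107, -161)
Dw3 = (1789, -355, -535)
w3·Dw3 = 139·1789 + 107·(-355) + (-161)·(-535) = 296821; w3·w3 = 139·139 + 107·107 + (-161)·(-161) = 56691
λ ≈ 296821/56691 = 5.236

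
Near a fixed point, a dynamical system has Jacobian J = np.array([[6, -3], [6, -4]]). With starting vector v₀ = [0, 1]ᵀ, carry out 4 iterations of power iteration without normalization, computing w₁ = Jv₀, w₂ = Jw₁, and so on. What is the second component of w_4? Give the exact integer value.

-68

w1 = Jv₀ = (-3, -4)
w2 = Jw1 = (-6, -2)
w3 = Jw2 = (-30, -28)
w4 = Jw3 = (-96, -68)
The requested component of w4 is -68.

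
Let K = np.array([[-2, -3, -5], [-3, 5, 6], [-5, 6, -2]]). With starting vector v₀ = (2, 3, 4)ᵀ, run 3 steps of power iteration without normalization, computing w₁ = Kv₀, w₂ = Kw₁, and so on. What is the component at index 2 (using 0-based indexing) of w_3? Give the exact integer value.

w1 = Kv₀ = ((-2)·2 + (-3)·3 + (-5)·4; (-3)·2 + 5·3 + 6·4; (-5)·2 + 6·3 + (-2)·4) = (-33, 33, 0)
w2 = Kw1 = ((-2)·(-33) + (-3)·33 + (-5)·0; (-3)·(-33) + 5·33 + 6·0; (-5)·(-33) + 6·33 + (-2)·0) = (-33, 264, 363)
w3 = Kw2 = (-2541, 3597, 1023)
The requested component of w3 is 1023.

1023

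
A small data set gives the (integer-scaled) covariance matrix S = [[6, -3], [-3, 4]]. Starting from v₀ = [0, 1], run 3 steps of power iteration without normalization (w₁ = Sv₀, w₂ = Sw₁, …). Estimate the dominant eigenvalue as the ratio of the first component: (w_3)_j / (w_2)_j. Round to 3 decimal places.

λ ≈ 8.500

w1 = Sv₀ = (6·0 + (-3)·1; (-3)·0 + 4·1) = (-3, 4)
w2 = Sw1 = (6·(-3) + (-3)·4; (-3)·(-3) + 4·4) = (-30, 25)
w3 = Sw2 = (-255, 190)
Ratio at component: -255 / -30 = 8.500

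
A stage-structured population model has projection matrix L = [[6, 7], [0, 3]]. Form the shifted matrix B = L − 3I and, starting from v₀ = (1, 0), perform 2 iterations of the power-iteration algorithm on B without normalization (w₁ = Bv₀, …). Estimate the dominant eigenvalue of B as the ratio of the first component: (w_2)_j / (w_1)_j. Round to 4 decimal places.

B = L − 3I has rows (3, 7); (0, 0)
w1 = Bv₀ = (3·1 + 7·0; 0·1 + 0·0) = (3, 0)
w2 = Bw1 = (3·3 + 7·0; 0·3 + 0·0) = (9, 0)
Ratio: 9/3 = 3.0000

3.0000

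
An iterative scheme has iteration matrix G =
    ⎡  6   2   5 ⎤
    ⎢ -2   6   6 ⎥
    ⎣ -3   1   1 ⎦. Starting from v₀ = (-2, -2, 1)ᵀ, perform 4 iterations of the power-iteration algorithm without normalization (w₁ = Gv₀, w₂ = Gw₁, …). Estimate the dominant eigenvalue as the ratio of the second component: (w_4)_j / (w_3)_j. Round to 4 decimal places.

8.3553

w1 = Gv₀ = (-11, -2, 5)
w2 = Gw1 = (-45, 40, 36)
w3 = Gw2 = (-10, 546, 211)
w4 = Gw3 = (2087, 4562, 787)
Ratio at component: 4562 / 546 = 8.3553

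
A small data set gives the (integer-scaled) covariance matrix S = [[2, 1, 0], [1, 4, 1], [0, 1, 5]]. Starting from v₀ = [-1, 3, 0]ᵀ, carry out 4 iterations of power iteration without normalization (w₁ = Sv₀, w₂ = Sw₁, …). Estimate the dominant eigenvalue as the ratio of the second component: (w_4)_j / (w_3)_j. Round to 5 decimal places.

λ ≈ 5.09091

w1 = Sv₀ = (2·(-1) + 1·3 + 0·0; 1·(-1) + 4·3 + 1·0; 0·(-1) + 1·3 + 5·0) = (1, 11, 3)
w2 = Sw1 = (2·1 + 1·11 + 0·3; 1·1 + 4·11 + 1·3; 0·1 + 1·11 + 5·3) = (13, 48, 26)
w3 = Sw2 = (74, 231, 178)
w4 = Sw3 = (379, 1176, 1121)
Ratio at component: 1176 / 231 = 5.09091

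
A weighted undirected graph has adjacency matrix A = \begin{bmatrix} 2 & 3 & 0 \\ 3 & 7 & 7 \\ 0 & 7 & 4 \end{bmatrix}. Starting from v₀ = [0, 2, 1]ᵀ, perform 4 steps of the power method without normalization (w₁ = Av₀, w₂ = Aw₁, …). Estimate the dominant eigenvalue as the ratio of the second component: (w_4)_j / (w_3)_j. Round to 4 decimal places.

13.1818

w1 = Av₀ = (6, 21, 18)
w2 = Aw1 = (75, 291, 219)
w3 = Aw2 = (1023, 3795, 2913)
w4 = Aw3 = (13431, 50025, 38217)
Ratio at component: 50025 / 3795 = 13.1818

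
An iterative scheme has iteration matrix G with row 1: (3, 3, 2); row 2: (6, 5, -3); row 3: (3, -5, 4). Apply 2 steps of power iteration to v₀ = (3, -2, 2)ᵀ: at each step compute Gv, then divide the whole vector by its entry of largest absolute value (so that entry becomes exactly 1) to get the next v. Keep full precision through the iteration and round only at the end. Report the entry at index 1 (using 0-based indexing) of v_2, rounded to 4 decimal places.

Gv0 = (7.00000, 2.00000, 27.00000); divide by 27.00000 → v1 = (0.25926, 0.07407, 1.00000)
Gv1 = (3.00000, -1.07407, 4.40741); divide by 4.40741 → v2 = (0.68067, -0.24370, 1.00000)
Requested entry of v2: -29/119 = -0.2437

-0.2437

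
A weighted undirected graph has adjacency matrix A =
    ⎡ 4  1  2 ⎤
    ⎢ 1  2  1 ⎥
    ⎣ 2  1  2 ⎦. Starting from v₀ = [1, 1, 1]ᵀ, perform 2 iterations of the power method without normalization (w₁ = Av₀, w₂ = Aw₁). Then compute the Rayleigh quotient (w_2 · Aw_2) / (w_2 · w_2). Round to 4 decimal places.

w1 = Av₀ = (4·1 + 1·1 + 2·1; 1·1 + 2·1 + 1·1; 2·1 + 1·1 + 2·1) = (7, 4, 5)
w2 = Aw1 = (4·7 + 1·4 + 2·5; 1·7 + 2·4 + 1·5; 2·7 + 1·4 + 2·5) = (42, 20, 28)
Aw2 = (244, 110, 160)
w2·Aw2 = 42·244 + 20·110 + 28·160 = 16928; w2·w2 = 42·42 + 20·20 + 28·28 = 2948
λ ≈ 16928/2948 = 5.7422

5.7422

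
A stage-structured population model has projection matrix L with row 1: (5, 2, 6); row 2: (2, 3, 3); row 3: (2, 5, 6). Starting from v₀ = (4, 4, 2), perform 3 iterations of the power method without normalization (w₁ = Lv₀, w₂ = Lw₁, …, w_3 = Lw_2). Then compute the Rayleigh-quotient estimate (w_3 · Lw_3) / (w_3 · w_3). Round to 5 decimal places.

11.40902

w1 = Lv₀ = (5·4 + 2·4 + 6·2; 2·4 + 3·4 + 3·2; 2·4 + 5·4 + 6·2) = (40, 26, 40)
w2 = Lw1 = (5·40 + 2·26 + 6·40; 2·40 + 3·26 + 3·40; 2·40 + 5·26 + 6·40) = (492, 278, 450)
w3 = Lw2 = (5716, 3168, 5074)
Lw3 = (65360, 36158, 57716)
w3·Lw3 = 5716·65360 + 3168·36158 + 5074·57716 = 780997288; w3·w3 = 5716·5716 + 3168·3168 + 5074·5074 = 68454356
λ ≈ 780997288/68454356 = 11.40902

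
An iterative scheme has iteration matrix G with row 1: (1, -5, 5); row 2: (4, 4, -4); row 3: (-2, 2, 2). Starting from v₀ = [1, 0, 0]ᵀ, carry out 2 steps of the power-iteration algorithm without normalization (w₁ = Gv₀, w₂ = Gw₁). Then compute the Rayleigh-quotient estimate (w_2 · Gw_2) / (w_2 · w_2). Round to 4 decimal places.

2.7692

w1 = Gv₀ = (1·1 + (-5)·0 + 5·0; 4·1 + 4·0 + (-4)·0; (-2)·1 + 2·0 + 2·0) = (1, 4, -2)
w2 = Gw1 = (1·1 + (-5)·4 + 5·(-2); 4·1 + 4·4 + (-4)·(-2); (-2)·1 + 2·4 + 2·(-2)) = (-29, 28, 2)
Gw2 = (-159, -12, 118)
w2·Gw2 = (-29)·(-159) + 28·(-12) + 2·118 = 4511; w2·w2 = (-29)·(-29) + 28·28 + 2·2 = 1629
λ ≈ 4511/1629 = 2.7692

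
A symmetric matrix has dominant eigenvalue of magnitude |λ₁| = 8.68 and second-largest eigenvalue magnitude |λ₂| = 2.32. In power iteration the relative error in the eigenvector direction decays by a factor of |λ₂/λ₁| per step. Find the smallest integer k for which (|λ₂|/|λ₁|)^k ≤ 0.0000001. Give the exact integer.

13

|λ₂/λ₁| = 2.32/8.68 = 0.26728
Need k ≥ ln(0.0000001) / ln(0.26728) = -16.1181 / -1.3195 ≈ 12.216
Smallest integer k satisfying the bound: 13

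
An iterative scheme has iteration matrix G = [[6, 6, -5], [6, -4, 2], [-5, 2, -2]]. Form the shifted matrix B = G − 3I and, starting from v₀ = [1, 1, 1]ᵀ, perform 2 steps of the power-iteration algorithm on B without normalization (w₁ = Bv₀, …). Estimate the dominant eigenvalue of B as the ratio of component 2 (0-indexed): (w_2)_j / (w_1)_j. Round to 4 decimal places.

-2.7500

B = G − 3I has rows (3, 6, -5); (6, -7, 2); (-5, 2, -5)
w1 = Bv₀ = (3·1 + 6·1 + (-5)·1; 6·1 + (-7)·1 + 2·1; (-5)·1 + 2·1 + (-5)·1) = (4, 1, -8)
w2 = Bw1 = (3·4 + 6·1 + (-5)·(-8); 6·4 + (-7)·1 + 2·(-8); (-5)·4 + 2·1 + (-5)·(-8)) = (58, 1, 22)
Ratio: 22/-8 = -2.7500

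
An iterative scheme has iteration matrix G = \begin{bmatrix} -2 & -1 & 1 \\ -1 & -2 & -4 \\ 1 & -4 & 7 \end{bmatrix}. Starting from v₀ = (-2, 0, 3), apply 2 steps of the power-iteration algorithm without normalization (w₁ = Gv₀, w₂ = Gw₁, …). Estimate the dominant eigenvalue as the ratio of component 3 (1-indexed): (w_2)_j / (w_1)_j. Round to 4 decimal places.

w1 = Gv₀ = (7, -10, 19)
w2 = Gw1 = (15, -63, 180)
Ratio at component: 180 / 19 = 9.4737

9.4737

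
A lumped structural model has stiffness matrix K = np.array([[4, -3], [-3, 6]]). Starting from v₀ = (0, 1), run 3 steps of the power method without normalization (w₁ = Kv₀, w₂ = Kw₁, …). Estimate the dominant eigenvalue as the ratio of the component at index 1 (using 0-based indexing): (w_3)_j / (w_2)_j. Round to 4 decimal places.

λ ≈ 8.0000

w1 = Kv₀ = (-3, 6)
w2 = Kw1 = (-30, 45)
w3 = Kw2 = (-255, 360)
Ratio at component: 360 / 45 = 8.0000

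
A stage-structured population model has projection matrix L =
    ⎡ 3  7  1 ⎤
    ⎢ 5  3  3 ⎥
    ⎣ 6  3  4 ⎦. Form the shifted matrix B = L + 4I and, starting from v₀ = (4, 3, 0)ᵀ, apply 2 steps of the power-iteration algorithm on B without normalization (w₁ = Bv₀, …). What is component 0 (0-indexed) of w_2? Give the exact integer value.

663

B = L + 4I has rows (7, 7, 1); (5, 7, 3); (6, 3, 8)
w1 = Bv₀ = (49, 41, 33)
w2 = Bw1 = (663, 631, 681)
Requested component of w2: 663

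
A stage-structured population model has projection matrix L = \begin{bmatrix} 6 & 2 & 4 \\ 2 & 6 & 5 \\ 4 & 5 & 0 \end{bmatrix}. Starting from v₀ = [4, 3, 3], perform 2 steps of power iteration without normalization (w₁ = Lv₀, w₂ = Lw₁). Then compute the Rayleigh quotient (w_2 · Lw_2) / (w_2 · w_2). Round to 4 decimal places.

w1 = Lv₀ = (6·4 + 2·3 + 4·3; 2·4 + 6·3 + 5·3; 4·4 + 5·3 + 0·3) = (42, 41, 31)
w2 = Lw1 = (6·42 + 2·41 + 4·31; 2·42 + 6·41 + 5·31; 4·42 + 5·41 + 0·31) = (458, 485, 373)
Lw2 = (5210, 5691, 4257)
w2·Lw2 = 458·5210 + 485·5691 + 373·4257 = 6734176; w2·w2 = 458·458 + 485·485 + 373·373 = 584118
λ ≈ 6734176/584118 = 11.5288

λ ≈ 11.5288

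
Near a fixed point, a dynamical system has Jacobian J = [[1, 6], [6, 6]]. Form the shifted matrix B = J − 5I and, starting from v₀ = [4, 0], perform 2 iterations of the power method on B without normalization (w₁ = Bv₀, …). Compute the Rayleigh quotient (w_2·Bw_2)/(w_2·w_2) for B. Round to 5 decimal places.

B = J − 5I has rows (-4, 6); (6, 1)
w1 = Bv₀ = (-16, 24)
w2 = Bw1 = (208, -72)
Bw2 = (-1264, 1176)
w2·Bw2 = -347584; w2·w2 = 48448; μ ≈ -347584/48448 = -7.17437

μ ≈ -7.17437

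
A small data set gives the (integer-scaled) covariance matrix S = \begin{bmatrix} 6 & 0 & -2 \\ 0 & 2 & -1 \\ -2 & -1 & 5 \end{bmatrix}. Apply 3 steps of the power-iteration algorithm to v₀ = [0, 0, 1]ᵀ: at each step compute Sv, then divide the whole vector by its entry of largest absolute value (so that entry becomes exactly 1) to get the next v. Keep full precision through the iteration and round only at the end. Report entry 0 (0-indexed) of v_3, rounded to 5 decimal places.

-0.95522

Sv0 = (-2.000000, -1.000000, 5.000000); divide by 5.000000 → v1 = (-0.400000, -0.200000, 1.000000)
Sv1 = (-4.400000, -1.400000, 6.000000); divide by 6.000000 → v2 = (-0.733333, -0.233333, 1.000000)
Sv2 = (-6.400000, -1.466667, 6.700000); divide by 6.700000 → v3 = (-0.955224, -0.218905, 1.000000)
Requested entry of v3: -192/201 = -0.95522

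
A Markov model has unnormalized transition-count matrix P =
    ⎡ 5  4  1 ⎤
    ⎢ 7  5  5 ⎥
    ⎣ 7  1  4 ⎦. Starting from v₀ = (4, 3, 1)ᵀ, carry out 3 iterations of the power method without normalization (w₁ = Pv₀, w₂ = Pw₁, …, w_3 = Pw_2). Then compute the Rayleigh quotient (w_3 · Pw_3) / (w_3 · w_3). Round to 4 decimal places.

w1 = Pv₀ = (33, 48, 35)
w2 = Pw1 = (392, 646, 419)
w3 = Pw2 = (4963, 8069, 5066)
Pw3 = (62157, 100416, 63074)
w3·Pw3 = 4963·62157 + 8069·100416 + 5066·63074 = 1438274779; w3·w3 = 4963·4963 + 8069·8069 + 5066·5066 = 115404486
λ ≈ 1438274779/115404486 = 12.4629

12.4629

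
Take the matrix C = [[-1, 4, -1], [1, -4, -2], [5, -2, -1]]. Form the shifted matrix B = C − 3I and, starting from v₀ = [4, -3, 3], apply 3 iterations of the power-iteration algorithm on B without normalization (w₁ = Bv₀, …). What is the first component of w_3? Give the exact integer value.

B = C − 3I has rows (-4, 4, -1); (1, -7, -2); (5, -2, -4)
w1 = Bv₀ = ((-4)·4 + 4·(-3) + (-1)·3; 1·4 + (-7)·(-3) + (-2)·3; 5·4 + (-2)·(-3) + (-4)·3) = (-31, 19, 14)
w2 = Bw1 = ((-4)·(-31) + 4·19 + (-1)·14; 1·(-31) + (-7)·19 + (-2)·14; 5·(-31) + (-2)·19 + (-4)·14) = (186, -192, -249)
w3 = Bw2 = (-1263, 2028, 2310)
Requested component of w3: -1263

-1263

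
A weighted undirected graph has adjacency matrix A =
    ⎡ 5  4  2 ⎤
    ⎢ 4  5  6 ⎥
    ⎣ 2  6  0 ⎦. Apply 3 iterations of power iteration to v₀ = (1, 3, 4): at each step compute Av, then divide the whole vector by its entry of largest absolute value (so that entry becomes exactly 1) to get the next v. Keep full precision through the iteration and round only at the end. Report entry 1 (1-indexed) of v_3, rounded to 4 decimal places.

0.7524

Av0 = (25.00000, 43.00000, 20.00000); divide by 43.00000 → v1 = (0.58140, 1.00000, 0.46512)
Av1 = (7.83721, 10.11628, 7.16279); divide by 10.11628 → v2 = (0.77471, 1.00000, 0.70805)
Av2 = (9.28966, 12.34713, 7.54943); divide by 12.34713 → v3 = (0.75237, 1.00000, 0.61143)
Requested entry of v3: 4041/5371 = 0.7524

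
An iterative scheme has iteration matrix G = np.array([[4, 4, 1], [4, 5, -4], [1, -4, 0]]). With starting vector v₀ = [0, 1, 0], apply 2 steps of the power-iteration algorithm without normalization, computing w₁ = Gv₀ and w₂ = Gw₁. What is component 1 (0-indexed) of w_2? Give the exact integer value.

w1 = Gv₀ = (4, 5, -4)
w2 = Gw1 = (32, 57, -16)
The requested component of w2 is 57.

57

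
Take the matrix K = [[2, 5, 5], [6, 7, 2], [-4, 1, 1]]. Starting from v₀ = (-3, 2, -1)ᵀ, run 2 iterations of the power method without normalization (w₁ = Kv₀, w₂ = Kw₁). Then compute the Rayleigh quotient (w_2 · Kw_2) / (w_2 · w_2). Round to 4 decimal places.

w1 = Kv₀ = (2·(-3) + 5·2 + 5·(-1); 6·(-3) + 7·2 + 2·(-1); (-4)·(-3) + 1·2 + 1·(-1)) = (-1, -6, 13)
w2 = Kw1 = (2·(-1) + 5·(-6) + 5·13; 6·(-1) + 7·(-6) + 2·13; (-4)·(-1) + 1·(-6) + 1·13) = (33, -22, 11)
Kw2 = (11, 66, -143)
w2·Kw2 = 33·11 + (-22)·66 + 11·(-143) = -2662; w2·w2 = 33·33 + (-22)·(-22) + 11·11 = 1694
λ ≈ -2662/1694 = -1.5714

λ ≈ -1.5714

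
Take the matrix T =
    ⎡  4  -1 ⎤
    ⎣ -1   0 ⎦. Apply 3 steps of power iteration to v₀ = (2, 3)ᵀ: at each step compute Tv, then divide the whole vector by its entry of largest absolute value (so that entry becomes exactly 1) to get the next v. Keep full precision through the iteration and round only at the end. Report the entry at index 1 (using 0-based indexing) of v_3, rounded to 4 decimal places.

Tv0 = (5.00000, -2.00000); divide by 5.00000 → v1 = (1.00000, -0.40000)
Tv1 = (4.40000, -1.00000); divide by 4.40000 → v2 = (1.00000, -0.22727)
Tv2 = (4.22727, -1.00000); divide by 4.22727 → v3 = (1.00000, -0.23656)
Requested entry of v3: -22/93 = -0.2366

-0.2366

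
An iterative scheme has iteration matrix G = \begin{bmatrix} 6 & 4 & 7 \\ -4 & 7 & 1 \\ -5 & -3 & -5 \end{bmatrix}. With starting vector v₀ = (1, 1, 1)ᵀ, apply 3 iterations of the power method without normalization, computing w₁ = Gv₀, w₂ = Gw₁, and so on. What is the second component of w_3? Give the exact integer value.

w1 = Gv₀ = (6·1 + 4·1 + 7·1; (-4)·1 + 7·1 + 1·1; (-5)·1 + (-3)·1 + (-5)·1) = (17, 4, -13)
w2 = Gw1 = (6·17 + 4·4 + 7·(-13); (-4)·17 + 7·4 + 1·(-13); (-5)·17 + (-3)·4 + (-5)·(-13)) = (27, -53, -32)
w3 = Gw2 = (-274, -511, 184)
The requested component of w3 is -511.

-511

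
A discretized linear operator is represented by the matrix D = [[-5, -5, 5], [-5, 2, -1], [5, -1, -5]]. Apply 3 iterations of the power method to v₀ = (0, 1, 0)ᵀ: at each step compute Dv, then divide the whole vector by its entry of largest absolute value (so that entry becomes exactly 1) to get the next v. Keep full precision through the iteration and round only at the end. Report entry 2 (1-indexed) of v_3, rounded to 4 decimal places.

Dv0 = (-5.00000, 2.00000, -1.00000); divide by -5.00000 → v1 = (1.00000, -0.40000, 0.20000)
Dv1 = (-2.00000, -6.00000, 4.40000); divide by -6.00000 → v2 = (0.33333, 1.00000, -0.73333)
Dv2 = (-10.33333, 1.06667, 4.33333); divide by -10.33333 → v3 = (1.00000, -0.10323, -0.41935)
Requested entry of v3: 32/-310 = -0.1032

-0.1032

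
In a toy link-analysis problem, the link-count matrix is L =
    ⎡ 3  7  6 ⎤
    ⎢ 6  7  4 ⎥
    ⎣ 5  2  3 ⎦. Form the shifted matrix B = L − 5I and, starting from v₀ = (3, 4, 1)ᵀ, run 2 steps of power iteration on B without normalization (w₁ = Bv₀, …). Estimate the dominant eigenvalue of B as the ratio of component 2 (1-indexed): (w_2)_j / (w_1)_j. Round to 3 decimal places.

μ ≈ 10.400

B = L − 5I has rows (-2, 7, 6); (6, 2, 4); (5, 2, -2)
w1 = Bv₀ = (28, 30, 21)
w2 = Bw1 = (280, 312, 158)
Ratio: 312/30 = 10.400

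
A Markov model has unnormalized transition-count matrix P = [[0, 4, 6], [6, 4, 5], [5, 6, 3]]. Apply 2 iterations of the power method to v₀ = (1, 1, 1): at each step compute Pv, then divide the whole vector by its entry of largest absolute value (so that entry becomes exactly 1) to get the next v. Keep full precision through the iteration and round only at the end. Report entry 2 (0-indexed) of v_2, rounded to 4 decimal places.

Pv0 = (10.00000, 15.00000, 14.00000); divide by 15.00000 → v1 = (0.66667, 1.00000, 0.93333)
Pv1 = (9.60000, 12.66667, 12.13333); divide by 12.66667 → v2 = (0.75789, 1.00000, 0.95789)
Requested entry of v2: 182/190 = 0.9579

0.9579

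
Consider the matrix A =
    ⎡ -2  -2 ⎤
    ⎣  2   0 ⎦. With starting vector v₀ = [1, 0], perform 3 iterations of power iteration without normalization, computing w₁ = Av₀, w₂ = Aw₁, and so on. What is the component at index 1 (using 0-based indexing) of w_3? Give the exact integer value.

0

w1 = Av₀ = ((-2)·1 + (-2)·0; 2·1 + 0·0) = (-2, 2)
w2 = Aw1 = ((-2)·(-2) + (-2)·2; 2·(-2) + 0·2) = (0, -4)
w3 = Aw2 = (8, 0)
The requested component of w3 is 0.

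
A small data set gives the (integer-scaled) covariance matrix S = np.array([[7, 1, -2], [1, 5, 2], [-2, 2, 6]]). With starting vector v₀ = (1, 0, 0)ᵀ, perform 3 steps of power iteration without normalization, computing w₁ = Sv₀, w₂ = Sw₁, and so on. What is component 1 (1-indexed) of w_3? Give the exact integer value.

434

w1 = Sv₀ = (7·1 + 1·0 + (-2)·0; 1·1 + 5·0 + 2·0; (-2)·1 + 2·0 + 6·0) = (7, 1, -2)
w2 = Sw1 = (7·7 + 1·1 + (-2)·(-2); 1·7 + 5·1 + 2·(-2); (-2)·7 + 2·1 + 6·(-2)) = (54, 8, -24)
w3 = Sw2 = (434, 46, -236)
The requested component of w3 is 434.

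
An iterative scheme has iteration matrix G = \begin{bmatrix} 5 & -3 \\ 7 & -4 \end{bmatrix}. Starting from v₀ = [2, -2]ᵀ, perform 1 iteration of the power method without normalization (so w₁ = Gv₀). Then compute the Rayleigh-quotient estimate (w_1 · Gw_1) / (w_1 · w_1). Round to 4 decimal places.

1.0162

w1 = Gv₀ = (16, 22)
Gw1 = (14, 24)
w1·Gw1 = 16·14 + 22·24 = 752; w1·w1 = 16·16 + 22·22 = 740
λ ≈ 752/740 = 1.0162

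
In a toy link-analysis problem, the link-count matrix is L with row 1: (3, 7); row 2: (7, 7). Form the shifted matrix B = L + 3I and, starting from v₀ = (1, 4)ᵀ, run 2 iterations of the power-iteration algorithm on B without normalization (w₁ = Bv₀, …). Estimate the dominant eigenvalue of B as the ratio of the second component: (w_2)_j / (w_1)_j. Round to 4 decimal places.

15.0638

B = L + 3I has rows (6, 7); (7, 10)
w1 = Bv₀ = (6·1 + 7·4; 7·1 + 10·4) = (34, 47)
w2 = Bw1 = (6·34 + 7·47; 7·34 + 10·47) = (533, 708)
Ratio: 708/47 = 15.0638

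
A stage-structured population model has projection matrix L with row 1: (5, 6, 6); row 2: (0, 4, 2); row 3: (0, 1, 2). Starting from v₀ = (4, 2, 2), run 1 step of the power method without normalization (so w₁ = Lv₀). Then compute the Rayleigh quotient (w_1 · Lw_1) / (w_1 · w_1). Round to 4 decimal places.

w1 = Lv₀ = (5·4 + 6·2 + 6·2; 0·4 + 4·2 + 2·2; 0·4 + 1·2 + 2·2) = (44, 12, 6)
Lw1 = (328, 60, 24)
w1·Lw1 = 44·328 + 12·60 + 6·24 = 15296; w1·w1 = 44·44 + 12·12 + 6·6 = 2116
λ ≈ 15296/2116 = 7.2287

λ ≈ 7.2287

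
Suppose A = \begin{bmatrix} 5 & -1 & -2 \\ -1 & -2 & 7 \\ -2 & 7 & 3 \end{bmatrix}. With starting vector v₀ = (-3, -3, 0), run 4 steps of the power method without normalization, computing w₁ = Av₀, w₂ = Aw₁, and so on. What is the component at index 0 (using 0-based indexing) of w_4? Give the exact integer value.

-249

w1 = Av₀ = (5·(-3) + (-1)·(-3) + (-2)·0; (-1)·(-3) + (-2)·(-3) + 7·0; (-2)·(-3) + 7·(-3) + 3·0) = (-12, 9, -15)
w2 = Aw1 = (5·(-12) + (-1)·9 + (-2)·(-15); (-1)·(-12) + (-2)·9 + 7·(-15); (-2)·(-12) + 7·9 + 3·(-15)) = (-39, -111, 42)
w3 = Aw2 = (-168, 555, -573)
w4 = Aw3 = (-249, -4953, 2502)
The requested component of w4 is -249.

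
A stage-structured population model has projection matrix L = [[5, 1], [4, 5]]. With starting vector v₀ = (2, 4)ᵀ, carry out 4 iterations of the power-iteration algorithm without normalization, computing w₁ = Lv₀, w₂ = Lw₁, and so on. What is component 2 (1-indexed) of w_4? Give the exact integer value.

w1 = Lv₀ = (5·2 + 1·4; 4·2 + 5·4) = (14, 28)
w2 = Lw1 = (5·14 + 1·28; 4·14 + 5·28) = (98, 196)
w3 = Lw2 = (686, 1372)
w4 = Lw3 = (4802, 9604)
The requested component of w4 is 9604.

9604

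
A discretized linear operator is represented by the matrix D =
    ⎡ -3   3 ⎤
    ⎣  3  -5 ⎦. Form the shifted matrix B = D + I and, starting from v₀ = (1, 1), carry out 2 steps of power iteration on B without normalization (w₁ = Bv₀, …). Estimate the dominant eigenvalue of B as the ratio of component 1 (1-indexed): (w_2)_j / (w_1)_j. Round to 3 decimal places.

μ ≈ -5.000

B = D + I has rows (-2, 3); (3, -4)
w1 = Bv₀ = (1, -1)
w2 = Bw1 = (-5, 7)
Ratio: -5/1 = -5.000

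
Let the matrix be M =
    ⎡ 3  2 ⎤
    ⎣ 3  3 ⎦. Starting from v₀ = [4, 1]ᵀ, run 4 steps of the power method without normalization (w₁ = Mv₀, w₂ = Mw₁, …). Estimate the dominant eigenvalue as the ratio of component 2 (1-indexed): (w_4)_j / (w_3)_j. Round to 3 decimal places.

w1 = Mv₀ = (14, 15)
w2 = Mw1 = (72, 87)
w3 = Mw2 = (390, 477)
w4 = Mw3 = (2124, 2601)
Ratio at component: 2601 / 477 = 5.453

λ ≈ 5.453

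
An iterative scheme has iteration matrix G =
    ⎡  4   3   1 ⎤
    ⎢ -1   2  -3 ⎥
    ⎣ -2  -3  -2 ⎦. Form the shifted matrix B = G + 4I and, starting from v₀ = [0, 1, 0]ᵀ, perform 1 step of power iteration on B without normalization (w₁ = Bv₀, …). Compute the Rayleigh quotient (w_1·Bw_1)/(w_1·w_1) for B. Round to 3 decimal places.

B = G + 4I has rows (8, 3, 1); (-1, 6, -3); (-2, -3, 2)
w1 = Bv₀ = (8·0 + 3·1 + 1·0; (-1)·0 + 6·1 + (-3)·0; (-2)·0 + (-3)·1 + 2·0) = (3, 6, -3)
Bw1 = (39, 42, -30)
w1·Bw1 = 459; w1·w1 = 54; μ ≈ 459/54 = 8.500

8.500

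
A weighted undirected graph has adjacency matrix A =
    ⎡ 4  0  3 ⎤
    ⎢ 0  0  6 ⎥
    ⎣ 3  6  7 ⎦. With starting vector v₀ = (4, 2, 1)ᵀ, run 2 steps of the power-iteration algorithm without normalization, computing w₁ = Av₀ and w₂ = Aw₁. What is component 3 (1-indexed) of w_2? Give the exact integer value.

310

w1 = Av₀ = (4·4 + 0·2 + 3·1; 0·4 + 0·2 + 6·1; 3·4 + 6·2 + 7·1) = (19, 6, 31)
w2 = Aw1 = (4·19 + 0·6 + 3·31; 0·19 + 0·6 + 6·31; 3·19 + 6·6 + 7·31) = (169, 186, 310)
The requested component of w2 is 310.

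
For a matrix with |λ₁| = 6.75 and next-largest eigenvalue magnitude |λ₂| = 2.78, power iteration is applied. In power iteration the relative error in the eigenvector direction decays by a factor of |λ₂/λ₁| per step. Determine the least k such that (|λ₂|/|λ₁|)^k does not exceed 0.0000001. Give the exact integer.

|λ₂/λ₁| = 2.78/6.75 = 0.41185
Need k ≥ ln(0.0000001) / ln(0.41185) = -16.1181 / -0.8871 ≈ 18.170
Smallest integer k satisfying the bound: 19

19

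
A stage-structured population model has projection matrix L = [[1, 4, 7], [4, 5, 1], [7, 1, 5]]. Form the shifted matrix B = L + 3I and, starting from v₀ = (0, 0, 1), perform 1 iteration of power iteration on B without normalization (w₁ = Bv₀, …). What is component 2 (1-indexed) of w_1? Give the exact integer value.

1

B = L + 3I has rows (4, 4, 7); (4, 8, 1); (7, 1, 8)
w1 = Bv₀ = (4·0 + 4·0 + 7·1; 4·0 + 8·0 + 1·1; 7·0 + 1·0 + 8·1) = (7, 1, 8)
Requested component of w1: 1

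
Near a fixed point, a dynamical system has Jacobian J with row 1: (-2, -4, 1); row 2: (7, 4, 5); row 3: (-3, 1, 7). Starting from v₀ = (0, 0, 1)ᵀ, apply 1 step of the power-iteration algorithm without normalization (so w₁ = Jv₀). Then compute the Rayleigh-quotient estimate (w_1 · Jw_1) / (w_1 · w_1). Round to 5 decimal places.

w1 = Jv₀ = ((-2)·0 + (-4)·0 + 1·1; 7·0 + 4·0 + 5·1; (-3)·0 + 1·0 + 7·1) = (1, 5, 7)
Jw1 = (-15, 62, 51)
w1·Jw1 = 1·(-15) + 5·62 + 7·51 = 652; w1·w1 = 1·1 + 5·5 + 7·7 = 75
λ ≈ 652/75 = 8.69333

8.69333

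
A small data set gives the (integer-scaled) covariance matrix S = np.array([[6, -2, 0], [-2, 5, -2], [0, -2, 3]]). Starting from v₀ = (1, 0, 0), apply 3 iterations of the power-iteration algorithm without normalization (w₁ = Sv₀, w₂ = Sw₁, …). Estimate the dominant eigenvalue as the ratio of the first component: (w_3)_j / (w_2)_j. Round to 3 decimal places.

w1 = Sv₀ = (6·1 + (-2)·0 + 0·0; (-2)·1 + 5·0 + (-2)·0; 0·1 + (-2)·0 + 3·0) = (6, -2, 0)
w2 = Sw1 = (6·6 + (-2)·(-2) + 0·0; (-2)·6 + 5·(-2) + (-2)·0; 0·6 + (-2)·(-2) + 3·0) = (40, -22, 4)
w3 = Sw2 = (284, -198, 56)
Ratio at component: 284 / 40 = 7.100

λ ≈ 7.100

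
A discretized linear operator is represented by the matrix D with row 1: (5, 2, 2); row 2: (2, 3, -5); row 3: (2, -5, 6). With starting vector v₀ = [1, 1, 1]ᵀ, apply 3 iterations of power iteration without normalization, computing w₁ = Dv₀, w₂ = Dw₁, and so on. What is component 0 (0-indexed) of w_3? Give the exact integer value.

333

w1 = Dv₀ = (9, 0, 3)
w2 = Dw1 = (51, 3, 36)
w3 = Dw2 = (333, -69, 303)
The requested component of w3 is 333.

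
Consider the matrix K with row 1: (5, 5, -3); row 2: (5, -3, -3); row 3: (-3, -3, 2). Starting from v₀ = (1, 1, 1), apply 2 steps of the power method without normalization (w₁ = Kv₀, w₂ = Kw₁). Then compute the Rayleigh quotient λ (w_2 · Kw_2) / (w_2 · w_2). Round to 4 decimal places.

w1 = Kv₀ = (5·1 + 5·1 + (-3)·1; 5·1 + (-3)·1 + (-3)·1; (-3)·1 + (-3)·1 + 2·1) = (7, -1, -4)
w2 = Kw1 = (5·7 + 5·(-1) + (-3)·(-4); 5·7 + (-3)·(-1) + (-3)·(-4); (-3)·7 + (-3)·(-1) + 2·(-4)) = (42, 50, -26)
Kw2 = (538, 138, -328)
w2·Kw2 = 42·538 + 50·138 + (-26)·(-328) = 38024; w2·w2 = 42·42 + 50·50 + (-26)·(-26) = 4940
λ ≈ 38024/4940 = 7.6972

λ ≈ 7.6972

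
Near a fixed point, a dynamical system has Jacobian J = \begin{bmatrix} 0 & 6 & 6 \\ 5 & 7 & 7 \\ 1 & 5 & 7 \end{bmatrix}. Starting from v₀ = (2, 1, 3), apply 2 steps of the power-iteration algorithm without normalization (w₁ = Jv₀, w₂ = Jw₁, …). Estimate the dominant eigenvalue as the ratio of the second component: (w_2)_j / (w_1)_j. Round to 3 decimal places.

w1 = Jv₀ = (24, 38, 28)
w2 = Jw1 = (396, 582, 410)
Ratio at component: 582 / 38 = 15.316

λ ≈ 15.316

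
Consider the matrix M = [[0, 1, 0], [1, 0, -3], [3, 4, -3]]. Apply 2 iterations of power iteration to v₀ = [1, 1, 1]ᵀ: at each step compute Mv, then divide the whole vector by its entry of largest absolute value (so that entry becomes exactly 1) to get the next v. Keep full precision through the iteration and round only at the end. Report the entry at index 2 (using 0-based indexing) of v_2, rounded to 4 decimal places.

Mv0 = (1.00000, -2.00000, 4.00000); divide by 4.00000 → v1 = (0.25000, -0.50000, 1.00000)
Mv1 = (-0.50000, -2.75000, -4.25000); divide by -4.25000 → v2 = (0.11765, 0.64706, 1.00000)
Requested entry of v2: -17/-17 = 1.0000

1.0000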